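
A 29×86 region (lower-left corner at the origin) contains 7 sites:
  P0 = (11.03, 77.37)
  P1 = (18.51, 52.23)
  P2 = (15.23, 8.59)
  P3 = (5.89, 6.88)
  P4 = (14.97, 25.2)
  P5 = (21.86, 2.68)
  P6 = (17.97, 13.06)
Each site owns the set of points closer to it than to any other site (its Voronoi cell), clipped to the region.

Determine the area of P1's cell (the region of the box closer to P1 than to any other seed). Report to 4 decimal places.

1. box [0,29]×[0,86]: [(0, 0) (29, 0) (29, 86) (0, 86)]
2. ⊥bis P1·P0 via (14.77,64.8): [(0, 60.4054) (0, 0) (29, 0) (29, 69.0339)]  |A|=1876.8703
3. ⊥bis P1·P2 via (16.87,30.41): [(0, 60.4054) (0, 31.678) (29, 29.4983) (29, 69.0339)]  |A|=989.8145
4. ⊥bis P1·P3 via (12.2,29.555): [(0, 60.4054) (0, 32.95) (6.2626, 31.2073) (29, 29.4983) (29, 69.0339)]  |A|=985.8313
5. ⊥bis P1·P4 via (16.74,38.715): [(0, 60.4054) (0, 40.9074) (29, 37.1094) (29, 69.0339)]  |A|=745.6278
6. ⊥bis P1·P5 via (20.185,27.455): [(0, 60.4054) (0, 40.9074) (29, 37.1094) (29, 69.0339)]  |A|=745.6278
7. ⊥bis P1·P6 via (18.24,32.645): [(0, 60.4054) (0, 40.9074) (29, 37.1094) (29, 69.0339)]  |A|=745.6278
8. canonical 4-gon: [(0, 60.4054) (0, 40.9074) (29, 37.1094) (29, 69.0339)]
9. shoelace: 745.6278

Area of P1's cell: 745.6278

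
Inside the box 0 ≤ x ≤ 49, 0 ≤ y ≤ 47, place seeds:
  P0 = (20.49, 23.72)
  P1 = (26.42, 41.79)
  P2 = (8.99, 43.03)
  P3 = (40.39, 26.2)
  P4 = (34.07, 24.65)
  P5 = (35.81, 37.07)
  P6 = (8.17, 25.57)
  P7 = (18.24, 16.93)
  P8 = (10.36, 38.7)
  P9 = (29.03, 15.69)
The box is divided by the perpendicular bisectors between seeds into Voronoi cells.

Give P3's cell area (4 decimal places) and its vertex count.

Area of P3's cell: 252.7552 (4 vertices)

1. box [0,49]×[0,47]: [(0, 0) (49, 0) (49, 47) (0, 47)]
2. ⊥bis P3·P0 via (30.44,24.96): [(33.5506, 0) (49, 0) (49, 47) (27.6933, 47)]  |A|=863.7684
3. ⊥bis P3·P1 via (33.405,33.995): [(29.725, 30.6974) (33.5506, 0) (49, 0) (49, 47) (47.9181, 47)]  |A|=698.9099
4. ⊥bis P3·P2 via (24.69,34.615): [(29.725, 30.6974) (33.5506, 0) (49, 0) (49, 47) (47.9181, 47)]  |A|=698.9099
5. ⊥bis P3·P4 via (37.23,25.425): [(34.8177, 35.2609) (43.4656, 0) (49, 0) (49, 47) (47.9181, 47)]  |A|=437.2087
6. ⊥bis P3·P5 via (38.1,31.635): [(35.9311, 30.7211) (43.4656, 0) (49, 0) (49, 36.2276)]  |A|=321.7398
7. ⊥bis P3·P6 via (24.28,25.885): [(35.9311, 30.7211) (43.4656, 0) (49, 0) (49, 36.2276)]  |A|=321.7398
8. ⊥bis P3·P7 via (29.315,21.565): [(35.9311, 30.7211) (43.4656, 0) (49, 0) (49, 36.2276)]  |A|=321.7398
9. ⊥bis P3·P8 via (25.375,32.45): [(35.9311, 30.7211) (43.4656, 0) (49, 0) (49, 36.2276)]  |A|=321.7398
10. ⊥bis P3·P9 via (34.71,20.945): [(35.9311, 30.7211) (39.634, 15.6227) (49, 5.4993) (49, 36.2276)]  |A|=252.7552
11. canonical 4-gon: [(35.9311, 30.7211) (39.634, 15.6227) (49, 5.4993) (49, 36.2276)]
12. shoelace: 252.7552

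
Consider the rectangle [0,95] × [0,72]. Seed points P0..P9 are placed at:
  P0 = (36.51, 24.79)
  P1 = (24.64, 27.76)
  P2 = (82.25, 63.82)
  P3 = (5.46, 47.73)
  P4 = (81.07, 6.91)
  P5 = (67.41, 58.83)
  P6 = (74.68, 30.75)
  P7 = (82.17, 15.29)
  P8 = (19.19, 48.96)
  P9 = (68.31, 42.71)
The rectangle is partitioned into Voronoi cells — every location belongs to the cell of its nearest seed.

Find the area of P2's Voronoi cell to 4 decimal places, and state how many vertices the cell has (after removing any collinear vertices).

1. box [0,95]×[0,72]: [(0, 0) (95, 0) (95, 72) (0, 72)]
2. ⊥bis P2·P0 via (59.38,44.305): [(95, 2.5612) (95, 72) (35.7478, 72)]  |A|=2057.1988
3. ⊥bis P2·P1 via (53.445,45.79): [(40.5947, 66.3199) (95, 2.5612) (95, 72) (37.0393, 72)]  |A|=2053.5309
4. ⊥bis P2·P3 via (43.855,55.775): [(41.9875, 64.6876) (95, 2.5612) (95, 72) (40.4553, 72)]  |A|=2039.9871
5. ⊥bis P2·P4 via (81.66,35.365): [(41.9875, 64.6876) (66.7446, 35.6743) (95, 35.0884) (95, 72) (40.4553, 72)]  |A|=1580.4535
6. ⊥bis P2·P5 via (74.83,61.325): [(83.5725, 35.3253) (95, 35.0884) (95, 72) (71.2405, 72)]  |A|=646.59
7. ⊥bis P2·P6 via (78.465,47.285): [(79.6416, 47.0157) (95, 43.5) (95, 72) (71.2405, 72)]  |A|=515.6654
8. ⊥bis P2·P7 via (82.21,39.555): [(79.6416, 47.0157) (95, 43.5) (95, 72) (71.2405, 72)]  |A|=515.6654
9. ⊥bis P2·P8 via (50.72,56.39): [(79.6416, 47.0157) (95, 43.5) (95, 72) (71.2405, 72)]  |A|=515.6654
10. ⊥bis P2·P9 via (75.28,53.265): [(78.1853, 51.3465) (87.4506, 45.2281) (95, 43.5) (95, 72) (71.2405, 72)]  |A|=500.0572
11. canonical 5-gon: [(78.1853, 51.3465) (87.4506, 45.2281) (95, 43.5) (95, 72) (71.2405, 72)]
12. shoelace: 500.0572

Area of P2's cell: 500.0572 (5 vertices)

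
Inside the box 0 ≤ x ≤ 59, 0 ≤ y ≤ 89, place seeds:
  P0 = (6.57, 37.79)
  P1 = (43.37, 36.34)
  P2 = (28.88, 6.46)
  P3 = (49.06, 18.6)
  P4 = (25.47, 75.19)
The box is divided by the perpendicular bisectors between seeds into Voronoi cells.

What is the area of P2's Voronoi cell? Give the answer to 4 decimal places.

1. box [0,59]×[0,89]: [(0, 0) (59, 0) (59, 89) (0, 89)]
2. ⊥bis P2·P0 via (17.725,22.125): [(0, 9.5031) (0, 0) (59, 0) (59, 51.5168)]  |A|=1800.0866
3. ⊥bis P2·P1 via (36.125,21.4): [(24.5735, 27.0018) (0, 9.5031) (0, 0) (59, 0) (59, 10.307)]  |A|=1090.7317
4. ⊥bis P2·P3 via (38.97,12.53): [(32.6079, 23.1056) (24.5735, 27.0018) (0, 9.5031) (0, 0) (46.5079, 0)]  |A|=810.4008
5. ⊥bis P2·P4 via (27.175,40.825): [(32.6079, 23.1056) (24.5735, 27.0018) (0, 9.5031) (0, 0) (46.5079, 0)]  |A|=810.4008
6. canonical 5-gon: [(32.6079, 23.1056) (24.5735, 27.0018) (0, 9.5031) (0, 0) (46.5079, 0)]
7. shoelace: 810.4008

Area of P2's cell: 810.4008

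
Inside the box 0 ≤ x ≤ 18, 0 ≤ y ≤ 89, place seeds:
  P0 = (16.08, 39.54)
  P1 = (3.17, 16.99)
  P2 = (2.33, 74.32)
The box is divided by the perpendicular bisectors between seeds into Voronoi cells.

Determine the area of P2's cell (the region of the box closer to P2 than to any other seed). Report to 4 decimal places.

Area of P2's cell: 578.7188

1. box [0,18]×[0,89]: [(0, 0) (18, 0) (18, 89) (0, 89)]
2. ⊥bis P2·P0 via (9.205,56.93): [(0, 53.2909) (18, 60.407) (18, 89) (0, 89)]  |A|=578.7188
3. ⊥bis P2·P1 via (2.75,45.655): [(0, 53.2909) (18, 60.407) (18, 89) (0, 89)]  |A|=578.7188
4. canonical 4-gon: [(0, 53.2909) (18, 60.407) (18, 89) (0, 89)]
5. shoelace: 578.7188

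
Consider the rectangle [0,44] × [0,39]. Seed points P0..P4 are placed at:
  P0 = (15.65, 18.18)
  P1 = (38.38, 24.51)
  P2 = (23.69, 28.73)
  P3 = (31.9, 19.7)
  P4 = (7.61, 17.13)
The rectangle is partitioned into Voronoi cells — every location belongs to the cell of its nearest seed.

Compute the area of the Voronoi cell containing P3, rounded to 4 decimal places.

1. box [0,44]×[0,39]: [(0, 0) (44, 0) (44, 39) (0, 39)]
2. ⊥bis P3·P0 via (23.775,18.94): [(25.5466, 0) (44, 0) (44, 39) (21.8986, 39)]  |A|=790.8179
3. ⊥bis P3·P1 via (35.14,22.105): [(25.5466, 0) (44, 0) (44, 10.1689) (22.5991, 39) (21.8986, 39)]  |A|=482.312
4. ⊥bis P3·P2 via (27.795,24.215): [(23.6353, 20.4331) (25.5466, 0) (44, 0) (44, 10.1689) (31.2453, 27.352)]  |A|=401.5777
5. ⊥bis P3·P4 via (19.755,18.415): [(23.6353, 20.4331) (25.5466, 0) (44, 0) (44, 10.1689) (31.2453, 27.352)]  |A|=401.5777
6. canonical 5-gon: [(23.6353, 20.4331) (25.5466, 0) (44, 0) (44, 10.1689) (31.2453, 27.352)]
7. shoelace: 401.5777

Area of P3's cell: 401.5777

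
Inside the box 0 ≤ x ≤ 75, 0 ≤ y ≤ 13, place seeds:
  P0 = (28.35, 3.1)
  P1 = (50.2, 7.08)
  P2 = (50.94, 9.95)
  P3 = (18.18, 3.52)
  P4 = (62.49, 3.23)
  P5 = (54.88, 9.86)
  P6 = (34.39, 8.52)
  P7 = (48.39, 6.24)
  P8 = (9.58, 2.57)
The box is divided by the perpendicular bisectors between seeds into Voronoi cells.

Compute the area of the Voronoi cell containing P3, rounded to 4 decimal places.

1. box [0,75]×[0,13]: [(0, 0) (75, 0) (75, 13) (0, 13)]
2. ⊥bis P3·P0 via (23.265,3.31): [(0, 0) (23.1283, 0) (23.6652, 13) (0, 13)]  |A|=304.1576
3. ⊥bis P3·P1 via (34.19,5.3): [(0, 0) (23.1283, 0) (23.6652, 13) (0, 13)]  |A|=304.1576
4. ⊥bis P3·P2 via (34.56,6.735): [(0, 0) (23.1283, 0) (23.6652, 13) (0, 13)]  |A|=304.1576
5. ⊥bis P3·P4 via (40.335,3.375): [(0, 0) (23.1283, 0) (23.6652, 13) (0, 13)]  |A|=304.1576
6. ⊥bis P3·P5 via (36.53,6.69): [(0, 0) (23.1283, 0) (23.6652, 13) (0, 13)]  |A|=304.1576
7. ⊥bis P3·P6 via (26.285,6.02): [(0, 0) (23.1283, 0) (23.6652, 13) (0, 13)]  |A|=304.1576
8. ⊥bis P3·P7 via (33.285,4.88): [(0, 0) (23.1283, 0) (23.6652, 13) (0, 13)]  |A|=304.1576
9. ⊥bis P3·P8 via (13.88,3.045): [(14.2164, 0) (23.1283, 0) (23.6652, 13) (12.7803, 13)]  |A|=128.6792
10. canonical 4-gon: [(14.2164, 0) (23.1283, 0) (23.6652, 13) (12.7803, 13)]
11. shoelace: 128.6792

Area of P3's cell: 128.6792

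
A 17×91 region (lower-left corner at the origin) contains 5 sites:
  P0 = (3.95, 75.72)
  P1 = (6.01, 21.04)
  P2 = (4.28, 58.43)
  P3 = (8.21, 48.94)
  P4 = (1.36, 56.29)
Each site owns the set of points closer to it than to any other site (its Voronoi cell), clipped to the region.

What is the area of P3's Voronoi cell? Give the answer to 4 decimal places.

1. box [0,17]×[0,91]: [(0, 0) (17, 0) (17, 91) (0, 91)]
2. ⊥bis P3·P0 via (6.08,62.33): [(0, 61.3628) (0, 0) (17, 0) (17, 64.0671)]  |A|=1066.1543
3. ⊥bis P3·P1 via (7.11,34.99): [(0, 61.3628) (0, 35.5506) (17, 34.2101) (17, 64.0671)]  |A|=473.1876
4. ⊥bis P3·P2 via (6.245,53.685): [(0, 51.0988) (0, 35.5506) (17, 34.2101) (17, 58.1389)]  |A|=335.5536
5. ⊥bis P3·P4 via (4.785,52.615): [(5.6837, 53.4525) (0, 48.1555) (0, 35.5506) (17, 34.2101) (17, 58.1389)]  |A|=327.1892
6. canonical 5-gon: [(5.6837, 53.4525) (0, 48.1555) (0, 35.5506) (17, 34.2101) (17, 58.1389)]
7. shoelace: 327.1892

Area of P3's cell: 327.1892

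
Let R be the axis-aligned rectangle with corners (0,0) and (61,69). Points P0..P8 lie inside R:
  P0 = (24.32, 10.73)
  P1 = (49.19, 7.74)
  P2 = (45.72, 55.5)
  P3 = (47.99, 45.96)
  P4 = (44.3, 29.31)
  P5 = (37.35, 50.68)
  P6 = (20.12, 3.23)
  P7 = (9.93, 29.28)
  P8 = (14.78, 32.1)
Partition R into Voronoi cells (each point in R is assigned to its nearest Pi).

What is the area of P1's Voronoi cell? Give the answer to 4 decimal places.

1. box [0,61]×[0,69]: [(0, 0) (61, 0) (61, 69) (0, 69)]
2. ⊥bis P1·P0 via (36.755,9.235): [(35.6447, 0) (61, 0) (61, 69) (43.9403, 69)]  |A|=1463.3183
3. ⊥bis P1·P2 via (47.455,31.62): [(39.3757, 31.033) (35.6447, 0) (61, 0) (61, 32.6041)]  |A|=745.9462
4. ⊥bis P1·P3 via (48.59,26.85): [(38.8359, 26.5438) (35.6447, 0) (61, 0) (61, 27.2396)]  |A|=638.3825
5. ⊥bis P1·P4 via (46.745,18.525): [(37.6233, 16.4571) (35.6447, 0) (61, 0) (61, 21.7567)]  |A|=462.9366
6. ⊥bis P1·P5 via (43.27,29.21): [(37.6233, 16.4571) (35.6447, 0) (61, 0) (61, 21.7567)]  |A|=462.9366
7. ⊥bis P1·P6 via (34.655,5.485): [(37.6233, 16.4571) (35.6447, 0) (61, 0) (61, 21.7567)]  |A|=462.9366
8. ⊥bis P1·P7 via (29.56,18.51): [(37.6233, 16.4571) (35.6447, 0) (61, 0) (61, 21.7567)]  |A|=462.9366
9. ⊥bis P1·P8 via (31.985,19.92): [(37.6233, 16.4571) (35.6447, 0) (61, 0) (61, 21.7567)]  |A|=462.9366
10. canonical 4-gon: [(37.6233, 16.4571) (35.6447, 0) (61, 0) (61, 21.7567)]
11. shoelace: 462.9366

Area of P1's cell: 462.9366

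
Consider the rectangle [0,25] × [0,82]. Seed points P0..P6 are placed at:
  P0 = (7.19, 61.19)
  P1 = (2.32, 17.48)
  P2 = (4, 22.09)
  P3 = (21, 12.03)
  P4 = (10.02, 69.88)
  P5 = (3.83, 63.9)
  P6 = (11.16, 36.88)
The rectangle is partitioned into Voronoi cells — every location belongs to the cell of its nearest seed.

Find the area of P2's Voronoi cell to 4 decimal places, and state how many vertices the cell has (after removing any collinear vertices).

Area of P2's cell: 166.4605 (4 vertices)

1. box [0,25]×[0,82]: [(0, 0) (25, 0) (25, 82) (0, 82)]
2. ⊥bis P2·P0 via (5.595,41.64): [(0, 42.0965) (0, 0) (25, 0) (25, 40.0568)]  |A|=1026.9163
3. ⊥bis P2·P1 via (3.16,19.785): [(0, 42.0965) (0, 20.9366) (25, 11.826) (25, 40.0568)]  |A|=617.3845
4. ⊥bis P2·P3 via (12.5,17.06): [(0, 42.0965) (0, 20.9366) (12.1696, 16.5017) (25, 38.1833) (25, 40.0568)]  |A|=448.2972
5. ⊥bis P2·P4 via (7.01,45.985): [(0, 42.0965) (0, 20.9366) (12.1696, 16.5017) (25, 38.1833) (25, 40.0568)]  |A|=448.2972
6. ⊥bis P2·P5 via (3.915,42.995): [(0, 42.0965) (0, 20.9366) (12.1696, 16.5017) (25, 38.1833) (25, 40.0568)]  |A|=448.2972
7. ⊥bis P2·P6 via (7.58,29.485): [(0, 33.1546) (0, 20.9366) (12.1696, 16.5017) (17.1197, 24.8667)]  |A|=166.4605
8. canonical 4-gon: [(0, 33.1546) (0, 20.9366) (12.1696, 16.5017) (17.1197, 24.8667)]
9. shoelace: 166.4605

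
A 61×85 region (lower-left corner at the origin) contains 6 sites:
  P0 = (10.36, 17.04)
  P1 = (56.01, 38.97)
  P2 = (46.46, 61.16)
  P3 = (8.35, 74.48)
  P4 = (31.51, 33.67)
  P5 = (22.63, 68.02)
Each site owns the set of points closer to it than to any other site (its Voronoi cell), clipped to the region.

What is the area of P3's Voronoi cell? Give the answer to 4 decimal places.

Area of P3's cell: 504.6403

1. box [0,61]×[0,85]: [(0, 0) (61, 0) (61, 85) (0, 85)]
2. ⊥bis P3·P0 via (9.355,45.76): [(0, 45.4326) (61, 47.5672) (61, 85) (0, 85)]  |A|=2348.5044
3. ⊥bis P3·P1 via (32.18,56.725): [(0, 45.4326) (24.4026, 46.2866) (53.2468, 85) (0, 85)]  |A|=1513.458
4. ⊥bis P3·P2 via (27.405,67.82): [(0, 45.4326) (19.8227, 46.1263) (33.4097, 85) (0, 85)]  |A|=1041.5452
5. ⊥bis P3·P4 via (19.93,54.075): [(0, 45.4326) (5.0103, 45.608) (23.2618, 55.9658) (33.4097, 85) (0, 85)]  |A|=969.563
6. ⊥bis P3·P5 via (15.49,71.25): [(0, 45.4326) (3.872, 45.5681) (21.7102, 85) (0, 85)]  |A|=504.6403
7. canonical 4-gon: [(0, 45.4326) (3.872, 45.5681) (21.7102, 85) (0, 85)]
8. shoelace: 504.6403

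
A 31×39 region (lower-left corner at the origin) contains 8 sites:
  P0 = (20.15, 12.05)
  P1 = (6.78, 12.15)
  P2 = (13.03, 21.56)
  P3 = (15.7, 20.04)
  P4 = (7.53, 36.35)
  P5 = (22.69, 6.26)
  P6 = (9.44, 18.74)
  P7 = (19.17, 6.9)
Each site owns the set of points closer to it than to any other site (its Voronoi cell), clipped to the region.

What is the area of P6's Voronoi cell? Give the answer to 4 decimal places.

1. box [0,31]×[0,39]: [(0, 0) (31, 0) (31, 39) (0, 39)]
2. ⊥bis P6·P0 via (14.795,15.395): [(0, 0) (5.1785, 0) (29.5399, 39) (0, 39)]  |A|=677.0083
3. ⊥bis P6·P1 via (8.11,15.445): [(0, 18.7185) (13.4738, 13.2799) (29.5399, 39) (0, 39)]  |A|=516.518
4. ⊥bis P6·P2 via (11.235,20.15): [(0, 34.4527) (0, 18.7185) (13.4738, 13.2799) (14.8726, 15.5192)]  |A|=135.8931
5. ⊥bis P6·P3 via (12.57,19.39): [(12.8352, 18.1128) (0, 34.4527) (0, 18.7185) (13.4738, 13.2799) (13.7478, 13.7185)]  |A|=132.6002
6. ⊥bis P6·P4 via (8.485,27.545): [(12.8352, 18.1128) (5.6663, 27.2393) (0, 26.6247) (0, 18.7185) (13.4738, 13.2799) (13.7478, 13.7185)]  |A|=110.4224
7. ⊥bis P6·P5 via (16.065,12.5): [(12.8352, 18.1128) (5.6663, 27.2393) (0, 26.6247) (0, 18.7185) (13.4738, 13.2799) (13.7478, 13.7185)]  |A|=110.4224
8. ⊥bis P6·P7 via (14.305,12.82): [(12.8352, 18.1128) (5.6663, 27.2393) (0, 26.6247) (0, 18.7185) (13.4738, 13.2799) (13.7478, 13.7185)]  |A|=110.4224
9. canonical 6-gon: [(12.8352, 18.1128) (5.6663, 27.2393) (0, 26.6247) (0, 18.7185) (13.4738, 13.2799) (13.7478, 13.7185)]
10. shoelace: 110.4224

Area of P6's cell: 110.4224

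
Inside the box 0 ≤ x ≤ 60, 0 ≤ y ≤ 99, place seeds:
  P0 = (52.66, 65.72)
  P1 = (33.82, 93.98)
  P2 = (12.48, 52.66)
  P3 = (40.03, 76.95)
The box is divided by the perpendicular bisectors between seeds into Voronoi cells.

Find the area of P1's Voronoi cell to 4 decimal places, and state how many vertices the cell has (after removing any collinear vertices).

1. box [0,60]×[0,99]: [(0, 0) (60, 0) (60, 99) (0, 99)]
2. ⊥bis P1·P0 via (43.24,79.85): [(0, 51.0233) (60, 91.0233) (60, 99) (0, 99)]  |A|=1678.6
3. ⊥bis P1·P2 via (23.15,73.32): [(0, 85.276) (28.951, 70.324) (60, 91.0233) (60, 99) (0, 99)]  |A|=1182.7754
4. ⊥bis P1·P3 via (36.925,85.465): [(0, 85.276) (15.0671, 77.4945) (60, 93.8793) (60, 99) (0, 99)]  |A|=863.5994
5. canonical 5-gon: [(0, 85.276) (15.0671, 77.4945) (60, 93.8793) (60, 99) (0, 99)]
6. shoelace: 863.5994

Area of P1's cell: 863.5994 (5 vertices)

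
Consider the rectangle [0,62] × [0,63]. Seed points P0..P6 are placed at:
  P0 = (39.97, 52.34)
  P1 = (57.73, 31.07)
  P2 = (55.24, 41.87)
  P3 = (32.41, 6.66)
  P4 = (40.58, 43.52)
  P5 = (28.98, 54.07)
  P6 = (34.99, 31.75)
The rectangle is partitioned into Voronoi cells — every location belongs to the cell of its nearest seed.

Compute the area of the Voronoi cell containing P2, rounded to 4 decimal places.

1. box [0,62]×[0,63]: [(0, 0) (62, 0) (62, 63) (0, 63)]
2. ⊥bis P2·P0 via (47.605,47.105): [(15.3071, 0) (62, 0) (62, 63) (58.5035, 63)]  |A|=1580.9658
3. ⊥bis P2·P1 via (56.485,36.47): [(37.2765, 32.0414) (62, 37.7415) (62, 63) (58.5035, 63)]  |A|=366.3619
4. ⊥bis P2·P3 via (43.825,24.265): [(37.2765, 32.0414) (62, 37.7415) (62, 63) (58.5035, 63)]  |A|=366.3619
5. ⊥bis P2·P4 via (47.91,42.695): [(48.5637, 48.5033) (46.9623, 34.2745) (62, 37.7415) (62, 63) (58.5035, 63)]  |A|=299.2418
6. ⊥bis P2·P5 via (42.11,47.97): [(48.5637, 48.5033) (46.9623, 34.2745) (62, 37.7415) (62, 63) (58.5035, 63)]  |A|=299.2418
7. ⊥bis P2·P6 via (45.115,36.81): [(48.5637, 48.5033) (46.9623, 34.2745) (62, 37.7415) (62, 63) (58.5035, 63)]  |A|=299.2418
8. canonical 5-gon: [(48.5637, 48.5033) (46.9623, 34.2745) (62, 37.7415) (62, 63) (58.5035, 63)]
9. shoelace: 299.2418

Area of P2's cell: 299.2418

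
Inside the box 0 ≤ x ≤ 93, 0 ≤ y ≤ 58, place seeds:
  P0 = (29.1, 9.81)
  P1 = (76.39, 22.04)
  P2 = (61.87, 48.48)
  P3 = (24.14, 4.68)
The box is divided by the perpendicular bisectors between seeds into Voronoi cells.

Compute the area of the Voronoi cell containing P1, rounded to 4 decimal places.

Area of P1's cell: 1481.4309

1. box [0,93]×[0,58]: [(0, 0) (93, 0) (93, 58) (0, 58)]
2. ⊥bis P1·P0 via (52.745,15.925): [(56.8635, 0) (93, 0) (93, 58) (41.8637, 58)]  |A|=2530.9122
3. ⊥bis P1·P2 via (69.13,35.26): [(50.4042, 24.9764) (56.8635, 0) (93, 0) (93, 48.3686)]  |A|=1481.4309
4. ⊥bis P1·P3 via (50.265,13.36): [(50.4042, 24.9764) (56.8635, 0) (93, 0) (93, 48.3686)]  |A|=1481.4309
5. canonical 4-gon: [(50.4042, 24.9764) (56.8635, 0) (93, 0) (93, 48.3686)]
6. shoelace: 1481.4309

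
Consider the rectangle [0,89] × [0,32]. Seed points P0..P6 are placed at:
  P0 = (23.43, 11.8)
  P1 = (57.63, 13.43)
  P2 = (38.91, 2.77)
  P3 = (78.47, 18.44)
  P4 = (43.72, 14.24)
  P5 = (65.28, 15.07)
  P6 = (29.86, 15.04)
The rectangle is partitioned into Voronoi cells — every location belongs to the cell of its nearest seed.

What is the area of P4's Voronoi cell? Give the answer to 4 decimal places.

1. box [0,89]×[0,32]: [(0, 0) (89, 0) (89, 32) (0, 32)]
2. ⊥bis P4·P0 via (33.575,13.02): [(35.1407, 0) (89, 0) (89, 32) (31.2925, 32)]  |A|=1785.0676
3. ⊥bis P4·P1 via (50.675,13.835): [(35.1407, 0) (49.8694, 0) (51.7328, 32) (31.2925, 32)]  |A|=562.7019
4. ⊥bis P4·P2 via (41.315,8.505): [(33.7357, 11.6834) (50.1489, 4.8005) (51.7328, 32) (31.2925, 32)]  |A|=436.3043
5. ⊥bis P4·P3 via (61.095,16.34): [(33.7357, 11.6834) (50.1489, 4.8005) (51.7328, 32) (31.2925, 32)]  |A|=436.3043
6. ⊥bis P4·P5 via (54.5,14.655): [(33.7357, 11.6834) (50.1489, 4.8005) (51.7328, 32) (31.2925, 32)]  |A|=436.3043
7. ⊥bis P4·P6 via (36.79,14.64): [(36.5512, 10.5027) (50.1489, 4.8005) (51.7328, 32) (37.792, 32)]  |A|=339.2857
8. canonical 4-gon: [(36.5512, 10.5027) (50.1489, 4.8005) (51.7328, 32) (37.792, 32)]
9. shoelace: 339.2857

Area of P4's cell: 339.2857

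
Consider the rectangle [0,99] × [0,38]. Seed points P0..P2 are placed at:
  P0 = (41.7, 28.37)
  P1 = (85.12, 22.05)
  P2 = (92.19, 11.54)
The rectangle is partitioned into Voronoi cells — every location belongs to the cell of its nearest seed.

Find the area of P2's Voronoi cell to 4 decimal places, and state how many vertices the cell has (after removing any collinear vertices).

Area of P2's cell: 419.3986 (3 vertices)

1. box [0,99]×[0,38]: [(0, 0) (99, 0) (99, 38) (0, 38)]
2. ⊥bis P2·P0 via (66.945,19.955): [(60.2933, 0) (99, 0) (99, 38) (72.96, 38)]  |A|=1230.1867
3. ⊥bis P2·P1 via (88.655,16.795): [(63.6882, 0) (99, 0) (99, 23.754)]  |A|=419.3986
4. canonical 3-gon: [(63.6882, 0) (99, 0) (99, 23.754)]
5. shoelace: 419.3986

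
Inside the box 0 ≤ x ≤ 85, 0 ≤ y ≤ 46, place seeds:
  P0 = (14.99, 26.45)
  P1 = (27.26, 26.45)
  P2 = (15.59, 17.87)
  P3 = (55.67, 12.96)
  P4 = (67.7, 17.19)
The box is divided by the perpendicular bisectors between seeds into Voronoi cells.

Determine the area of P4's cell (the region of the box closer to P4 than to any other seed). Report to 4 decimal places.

1. box [0,85]×[0,46]: [(0, 0) (85, 0) (85, 46) (0, 46)]
2. ⊥bis P4·P0 via (41.345,21.82): [(37.5117, 0) (85, 0) (85, 46) (45.5929, 46)]  |A|=1998.5942
3. ⊥bis P4·P1 via (47.48,21.82): [(42.4836, 0) (85, 0) (85, 46) (53.0168, 46)]  |A|=1713.4909
4. ⊥bis P4·P2 via (41.645,17.53): [(42.4836, 0) (85, 0) (85, 46) (53.0168, 46)]  |A|=1713.4909
5. ⊥bis P4·P3 via (61.685,15.075): [(52.1469, 42.2011) (66.9857, 0) (85, 0) (85, 46) (53.0168, 46)]  |A|=1196.4839
6. canonical 5-gon: [(52.1469, 42.2011) (66.9857, 0) (85, 0) (85, 46) (53.0168, 46)]
7. shoelace: 1196.4839

Area of P4's cell: 1196.4839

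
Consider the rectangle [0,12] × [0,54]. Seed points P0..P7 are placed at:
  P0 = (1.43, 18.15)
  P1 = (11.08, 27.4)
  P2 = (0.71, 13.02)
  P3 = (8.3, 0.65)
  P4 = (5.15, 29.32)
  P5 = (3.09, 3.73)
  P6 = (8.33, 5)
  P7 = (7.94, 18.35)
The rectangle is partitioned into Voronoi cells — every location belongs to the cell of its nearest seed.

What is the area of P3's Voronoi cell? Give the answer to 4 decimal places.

Area of P3's cell: 19.0806

1. box [0,12]×[0,54]: [(0, 0) (12, 0) (12, 54) (0, 54)]
2. ⊥bis P3·P0 via (4.865,9.4): [(0, 7.4901) (0, 0) (12, 0) (12, 12.201)]  |A|=118.1468
3. ⊥bis P3·P1 via (9.69,14.025): [(0, 7.4901) (0, 0) (12, 0) (12, 12.201)]  |A|=118.1468
4. ⊥bis P3·P2 via (4.505,6.835): [(0, 4.0708) (0, 0) (12, 0) (12, 11.4338)]  |A|=93.0276
5. ⊥bis P3·P4 via (6.725,14.985): [(0, 4.0708) (0, 0) (12, 0) (12, 11.4338)]  |A|=93.0276
6. ⊥bis P3·P5 via (5.695,2.19): [(10.6813, 10.6247) (4.4003, 0) (12, 0) (12, 11.4338)]  |A|=47.9107
7. ⊥bis P3·P6 via (8.315,2.825): [(6.0795, 2.8404) (4.4003, 0) (12, 0) (12, 2.7996)]  |A|=19.0806
8. ⊥bis P3·P7 via (8.12,9.5): [(6.0795, 2.8404) (4.4003, 0) (12, 0) (12, 2.7996)]  |A|=19.0806
9. canonical 4-gon: [(6.0795, 2.8404) (4.4003, 0) (12, 0) (12, 2.7996)]
10. shoelace: 19.0806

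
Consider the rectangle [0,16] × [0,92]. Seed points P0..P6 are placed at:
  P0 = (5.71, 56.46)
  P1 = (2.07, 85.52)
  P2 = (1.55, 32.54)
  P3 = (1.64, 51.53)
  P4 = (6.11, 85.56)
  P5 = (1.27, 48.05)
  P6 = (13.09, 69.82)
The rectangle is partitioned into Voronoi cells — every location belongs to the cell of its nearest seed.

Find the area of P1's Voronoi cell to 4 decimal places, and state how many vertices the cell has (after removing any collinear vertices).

Area of P1's cell: 74.8166 (4 vertices)

1. box [0,16]×[0,92]: [(0, 0) (16, 0) (16, 92) (0, 92)]
2. ⊥bis P1·P0 via (3.89,70.99): [(0, 70.5027) (16, 72.5069) (16, 92) (0, 92)]  |A|=327.923
3. ⊥bis P1·P2 via (1.81,59.03): [(0, 70.5027) (16, 72.5069) (16, 92) (0, 92)]  |A|=327.923
4. ⊥bis P1·P3 via (1.855,68.525): [(0, 70.5027) (16, 72.5069) (16, 92) (0, 92)]  |A|=327.923
5. ⊥bis P1·P4 via (4.09,85.54): [(0, 70.5027) (4.2336, 71.033) (4.026, 92) (0, 92)]  |A|=87.7126
6. ⊥bis P1·P5 via (1.67,66.785): [(0, 70.5027) (4.2336, 71.033) (4.026, 92) (0, 92)]  |A|=87.7126
7. ⊥bis P1·P6 via (7.58,77.67): [(0, 72.3495) (4.1915, 75.2916) (4.026, 92) (0, 92)]  |A|=74.8166
8. canonical 4-gon: [(0, 72.3495) (4.1915, 75.2916) (4.026, 92) (0, 92)]
9. shoelace: 74.8166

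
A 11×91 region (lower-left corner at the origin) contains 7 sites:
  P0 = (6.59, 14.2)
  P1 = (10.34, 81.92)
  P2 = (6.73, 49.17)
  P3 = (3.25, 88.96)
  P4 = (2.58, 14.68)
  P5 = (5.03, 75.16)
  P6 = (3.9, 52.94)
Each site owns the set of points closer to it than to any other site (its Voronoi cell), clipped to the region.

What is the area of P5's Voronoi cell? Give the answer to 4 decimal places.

Area of P5's cell: 173.7604

1. box [0,11]×[0,91]: [(0, 0) (11, 0) (11, 91) (0, 91)]
2. ⊥bis P5·P0 via (5.81,44.68): [(0, 44.5313) (11, 44.8128) (11, 91) (0, 91)]  |A|=509.6073
3. ⊥bis P5·P1 via (7.685,78.54): [(0, 84.5766) (0, 44.5313) (11, 44.8128) (11, 75.9361)]  |A|=391.4268
4. ⊥bis P5·P2 via (5.88,62.165): [(0, 84.5766) (0, 61.7804) (11, 62.4999) (11, 75.9361)]  |A|=199.278
5. ⊥bis P5·P3 via (4.14,82.06): [(3.3358, 81.9563) (0, 81.526) (0, 61.7804) (11, 62.4999) (11, 75.9361)]  |A|=194.1898
6. ⊥bis P5·P4 via (3.805,44.92): [(3.3358, 81.9563) (0, 81.526) (0, 61.7804) (11, 62.4999) (11, 75.9361)]  |A|=194.1898
7. ⊥bis P5·P6 via (4.465,64.05): [(3.3358, 81.9563) (0, 81.526) (0, 64.2771) (11, 63.7177) (11, 75.9361)]  |A|=173.7604
8. canonical 5-gon: [(3.3358, 81.9563) (0, 81.526) (0, 64.2771) (11, 63.7177) (11, 75.9361)]
9. shoelace: 173.7604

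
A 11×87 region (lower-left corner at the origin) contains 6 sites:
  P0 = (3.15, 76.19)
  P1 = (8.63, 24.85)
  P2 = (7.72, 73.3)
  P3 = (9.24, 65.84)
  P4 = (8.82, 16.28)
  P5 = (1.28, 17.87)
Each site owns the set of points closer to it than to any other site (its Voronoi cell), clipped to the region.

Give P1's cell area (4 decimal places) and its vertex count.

1. box [0,11]×[0,87]: [(0, 0) (11, 0) (11, 87) (0, 87)]
2. ⊥bis P1·P0 via (5.89,50.52): [(0, 49.8913) (0, 0) (11, 0) (11, 51.0654)]  |A|=555.2621
3. ⊥bis P1·P2 via (8.175,49.075): [(0, 48.9215) (0, 0) (11, 0) (11, 49.1281)]  |A|=539.2723
4. ⊥bis P1·P3 via (8.935,45.345): [(0, 45.478) (0, 0) (11, 0) (11, 45.3143)]  |A|=499.3573
5. ⊥bis P1·P4 via (8.725,20.565): [(0, 45.478) (0, 20.3716) (11, 20.6154) (11, 45.3143)]  |A|=273.9288
6. ⊥bis P1·P5 via (4.955,21.36): [(0, 45.478) (0, 26.5777) (5.7721, 20.4995) (11, 20.6154) (11, 45.3143)]  |A|=256.0175
7. canonical 5-gon: [(0, 45.478) (0, 26.5777) (5.7721, 20.4995) (11, 20.6154) (11, 45.3143)]
8. shoelace: 256.0175

Area of P1's cell: 256.0175 (5 vertices)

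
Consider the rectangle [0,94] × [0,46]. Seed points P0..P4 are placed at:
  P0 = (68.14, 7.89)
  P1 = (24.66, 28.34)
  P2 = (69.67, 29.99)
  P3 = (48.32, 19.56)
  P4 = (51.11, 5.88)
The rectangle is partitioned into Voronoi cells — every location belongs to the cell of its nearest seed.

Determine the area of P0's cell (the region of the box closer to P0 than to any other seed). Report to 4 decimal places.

Area of P0's cell: 630.1741

1. box [0,94]×[0,46]: [(0, 0) (94, 0) (94, 46) (0, 46)]
2. ⊥bis P0·P1 via (46.4,18.115): [(37.88, 0) (94, 0) (94, 46) (59.5152, 46)]  |A|=2083.9119
3. ⊥bis P0·P2 via (68.905,18.94): [(47.4855, 20.4229) (37.88, 0) (94, 0) (94, 17.2027)]  |A|=973.1535
4. ⊥bis P0·P3 via (58.23,13.725): [(61.5984, 19.4458) (50.1487, 0) (94, 0) (94, 17.2027)]  |A|=705.0589
5. ⊥bis P0·P4 via (59.625,6.885): [(61.5984, 19.4458) (58.7196, 14.5565) (60.4376, 0) (94, 0) (94, 17.2027)]  |A|=630.1741
6. canonical 5-gon: [(61.5984, 19.4458) (58.7196, 14.5565) (60.4376, 0) (94, 0) (94, 17.2027)]
7. shoelace: 630.1741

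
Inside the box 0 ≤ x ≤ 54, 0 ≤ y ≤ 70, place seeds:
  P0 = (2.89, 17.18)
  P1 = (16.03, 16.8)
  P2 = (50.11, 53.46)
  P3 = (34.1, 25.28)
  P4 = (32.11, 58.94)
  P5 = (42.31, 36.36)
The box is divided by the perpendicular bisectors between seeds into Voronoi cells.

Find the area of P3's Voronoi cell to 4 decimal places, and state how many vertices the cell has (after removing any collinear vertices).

1. box [0,54]×[0,70]: [(0, 0) (54, 0) (54, 70) (0, 70)]
2. ⊥bis P3·P0 via (18.495,21.23): [(24.0049, 0) (54, 0) (54, 70) (5.8376, 70)]  |A|=2735.5131
3. ⊥bis P3·P1 via (25.065,21.04): [(10.4761, 52.1273) (34.9388, 0) (54, 0) (54, 70) (5.8376, 70)]  |A|=2450.5353
4. ⊥bis P3·P2 via (42.105,39.37): [(8.8895, 58.2408) (10.4761, 52.1273) (34.9388, 0) (54, 0) (54, 32.6121)]  |A|=1324.0661
5. ⊥bis P3·P4 via (33.105,42.11): [(36.8885, 42.3337) (15.6611, 41.0787) (34.9388, 0) (54, 0) (54, 32.6121)]  |A|=1130.5796
6. ⊥bis P3·P5 via (38.205,30.82): [(23.7173, 41.555) (15.6611, 41.0787) (34.9388, 0) (54, 0) (54, 19.1163)]  |A|=855.5512
7. canonical 5-gon: [(23.7173, 41.555) (15.6611, 41.0787) (34.9388, 0) (54, 0) (54, 19.1163)]
8. shoelace: 855.5512

Area of P3's cell: 855.5512 (5 vertices)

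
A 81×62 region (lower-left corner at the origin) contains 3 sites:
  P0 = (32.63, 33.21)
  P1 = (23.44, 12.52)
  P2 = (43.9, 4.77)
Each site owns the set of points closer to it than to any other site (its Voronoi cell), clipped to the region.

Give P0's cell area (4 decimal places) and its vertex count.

Area of P0's cell: 2822.1039 (5 vertices)

1. box [0,81]×[0,62]: [(0, 0) (81, 0) (81, 62) (0, 62)]
2. ⊥bis P0·P1 via (28.035,22.865): [(0, 35.3175) (79.5124, 0) (81, 0) (81, 62) (0, 62)]  |A|=3617.9124
3. ⊥bis P0·P2 via (38.265,18.99): [(0, 35.3175) (37.4691, 18.6746) (81, 35.9247) (81, 62) (0, 62)]  |A|=2822.1039
4. canonical 5-gon: [(0, 35.3175) (37.4691, 18.6746) (81, 35.9247) (81, 62) (0, 62)]
5. shoelace: 2822.1039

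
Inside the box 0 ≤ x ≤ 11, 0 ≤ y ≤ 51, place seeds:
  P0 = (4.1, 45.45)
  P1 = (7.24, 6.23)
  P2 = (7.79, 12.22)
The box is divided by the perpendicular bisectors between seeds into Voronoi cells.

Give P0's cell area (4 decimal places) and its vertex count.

Area of P0's cell: 244.3586 (4 vertices)

1. box [0,11]×[0,51]: [(0, 0) (11, 0) (11, 51) (0, 51)]
2. ⊥bis P0·P1 via (5.67,25.84): [(0, 25.3861) (11, 26.2667) (11, 51) (0, 51)]  |A|=276.9097
3. ⊥bis P0·P2 via (5.945,28.835): [(0, 28.1748) (11, 29.3963) (11, 51) (0, 51)]  |A|=244.3586
4. canonical 4-gon: [(0, 28.1748) (11, 29.3963) (11, 51) (0, 51)]
5. shoelace: 244.3586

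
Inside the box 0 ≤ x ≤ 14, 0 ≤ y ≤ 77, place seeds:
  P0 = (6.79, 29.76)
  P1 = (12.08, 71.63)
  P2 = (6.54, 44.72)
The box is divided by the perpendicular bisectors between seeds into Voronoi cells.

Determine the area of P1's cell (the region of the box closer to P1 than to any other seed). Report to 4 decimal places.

1. box [0,14]×[0,77]: [(0, 0) (14, 0) (14, 77) (0, 77)]
2. ⊥bis P1·P0 via (9.435,50.695): [(0, 51.8871) (14, 50.1182) (14, 77) (0, 77)]  |A|=363.963
3. ⊥bis P1·P2 via (9.31,58.175): [(0, 60.0917) (14, 57.2095) (14, 77) (0, 77)]  |A|=256.8921
4. canonical 4-gon: [(0, 60.0917) (14, 57.2095) (14, 77) (0, 77)]
5. shoelace: 256.8921

Area of P1's cell: 256.8921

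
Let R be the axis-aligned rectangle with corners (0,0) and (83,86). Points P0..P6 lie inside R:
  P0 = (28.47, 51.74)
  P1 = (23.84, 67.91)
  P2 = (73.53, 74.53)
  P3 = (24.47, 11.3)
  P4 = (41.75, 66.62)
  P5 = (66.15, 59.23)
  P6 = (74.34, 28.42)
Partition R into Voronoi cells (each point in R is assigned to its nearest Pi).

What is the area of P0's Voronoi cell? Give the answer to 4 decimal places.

1. box [0,83]×[0,86]: [(0, 0) (83, 0) (83, 86) (0, 86)]
2. ⊥bis P0·P1 via (26.155,59.825): [(0, 52.336) (0, 0) (83, 0) (83, 76.1016)]  |A|=5330.1584
3. ⊥bis P0·P2 via (51,63.135): [(49.3195, 66.4577) (0, 52.336) (0, 0) (82.9318, 0)]  |A|=4046.3206
4. ⊥bis P0·P3 via (26.47,31.52): [(69.1237, 27.301) (49.3195, 66.4577) (0, 52.336) (0, 34.1382)]  |A|=1734.3786
5. ⊥bis P0·P4 via (35.11,59.18): [(69.1237, 27.301) (67.72, 30.0764) (32.3877, 61.6096) (0, 52.336) (0, 34.1382)]  |A|=1381.7738
6. ⊥bis P0·P5 via (47.31,55.485): [(52.5873, 28.9367) (49.0482, 46.7405) (32.3877, 61.6096) (0, 52.336) (0, 34.1382)]  |A|=1223.2467
7. ⊥bis P0·P6 via (51.405,40.08): [(46.0677, 29.5816) (50.6625, 38.6195) (49.0482, 46.7405) (32.3877, 61.6096) (0, 52.336) (0, 34.1382)]  |A|=1192.3033
8. canonical 6-gon: [(46.0677, 29.5816) (50.6625, 38.6195) (49.0482, 46.7405) (32.3877, 61.6096) (0, 52.336) (0, 34.1382)]
9. shoelace: 1192.3033

Area of P0's cell: 1192.3033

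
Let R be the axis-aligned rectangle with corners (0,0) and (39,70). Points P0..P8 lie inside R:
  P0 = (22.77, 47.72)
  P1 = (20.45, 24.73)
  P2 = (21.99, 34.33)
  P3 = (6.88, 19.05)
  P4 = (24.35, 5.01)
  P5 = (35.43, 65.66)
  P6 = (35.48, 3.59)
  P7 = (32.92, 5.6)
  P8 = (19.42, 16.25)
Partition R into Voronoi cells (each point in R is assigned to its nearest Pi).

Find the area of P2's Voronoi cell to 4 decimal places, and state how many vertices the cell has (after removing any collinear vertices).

Area of P2's cell: 405.1674 (5 vertices)

1. box [0,39]×[0,70]: [(0, 0) (39, 0) (39, 70) (0, 70)]
2. ⊥bis P2·P0 via (22.38,41.025): [(0, 42.3287) (0, 0) (39, 0) (39, 40.0568)]  |A|=1606.5179
3. ⊥bis P2·P1 via (21.22,29.53): [(0, 42.3287) (0, 32.934) (39, 26.6778) (39, 40.0568)]  |A|=444.0872
4. ⊥bis P2·P3 via (14.435,26.69): [(0, 42.3287) (0, 40.9644) (9.6931, 31.3791) (39, 26.6778) (39, 40.0568)]  |A|=405.1674
5. ⊥bis P2·P4 via (23.17,19.67): [(0, 42.3287) (0, 40.9644) (9.6931, 31.3791) (39, 26.6778) (39, 40.0568)]  |A|=405.1674
6. ⊥bis P2·P5 via (28.71,49.995): [(0, 42.3287) (0, 40.9644) (9.6931, 31.3791) (39, 26.6778) (39, 40.0568)]  |A|=405.1674
7. ⊥bis P2·P6 via (28.735,18.96): [(0, 42.3287) (0, 40.9644) (9.6931, 31.3791) (39, 26.6778) (39, 40.0568)]  |A|=405.1674
8. ⊥bis P2·P7 via (27.455,19.965): [(0, 42.3287) (0, 40.9644) (9.6931, 31.3791) (39, 26.6778) (39, 40.0568)]  |A|=405.1674
9. ⊥bis P2·P8 via (20.705,25.29): [(0, 42.3287) (0, 40.9644) (9.6931, 31.3791) (39, 26.6778) (39, 40.0568)]  |A|=405.1674
10. canonical 5-gon: [(0, 42.3287) (0, 40.9644) (9.6931, 31.3791) (39, 26.6778) (39, 40.0568)]
11. shoelace: 405.1674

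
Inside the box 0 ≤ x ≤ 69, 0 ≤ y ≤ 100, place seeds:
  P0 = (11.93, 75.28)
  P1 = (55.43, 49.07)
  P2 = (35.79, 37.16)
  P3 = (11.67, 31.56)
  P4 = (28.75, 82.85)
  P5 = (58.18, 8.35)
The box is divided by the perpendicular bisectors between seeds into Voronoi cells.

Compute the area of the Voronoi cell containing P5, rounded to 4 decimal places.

Area of P5's cell: 913.7445

1. box [0,69]×[0,100]: [(0, 0) (69, 0) (69, 100) (0, 100)]
2. ⊥bis P5·P0 via (35.055,41.815): [(0, 17.5913) (0, 0) (69, 0) (69, 65.2717)]  |A|=2858.7724
3. ⊥bis P5·P1 via (56.805,28.71): [(11.6802, 25.6625) (0, 17.5913) (0, 0) (69, 0) (69, 29.5336)]  |A|=1834.5215
4. ⊥bis P5·P2 via (46.985,22.755): [(54.4422, 28.5504) (17.7053, 0) (69, 0) (69, 29.5336)]  |A|=947.2145
5. ⊥bis P5·P3 via (34.925,19.955): [(54.4422, 28.5504) (29.5672, 9.2185) (24.9668, 0) (69, 0) (69, 29.5336)]  |A|=913.7445
6. ⊥bis P5·P4 via (43.465,45.6): [(54.4422, 28.5504) (29.5672, 9.2185) (24.9668, 0) (69, 0) (69, 29.5336)]  |A|=913.7445
7. canonical 5-gon: [(54.4422, 28.5504) (29.5672, 9.2185) (24.9668, 0) (69, 0) (69, 29.5336)]
8. shoelace: 913.7445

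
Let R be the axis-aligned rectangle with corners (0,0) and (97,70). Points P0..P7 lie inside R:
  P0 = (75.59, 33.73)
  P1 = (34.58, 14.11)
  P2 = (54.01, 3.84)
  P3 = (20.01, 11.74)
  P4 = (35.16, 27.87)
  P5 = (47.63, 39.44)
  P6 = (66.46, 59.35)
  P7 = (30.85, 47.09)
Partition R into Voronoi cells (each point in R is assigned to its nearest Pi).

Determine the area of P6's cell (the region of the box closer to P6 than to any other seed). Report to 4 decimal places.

1. box [0,97]×[0,70]: [(0, 0) (97, 0) (97, 70) (0, 70)]
2. ⊥bis P6·P0 via (71.025,46.54): [(0, 21.2294) (97, 55.7965) (97, 70) (0, 70)]  |A|=3054.2447
3. ⊥bis P6·P1 via (50.52,36.73): [(48.1612, 38.3922) (97, 55.7965) (97, 70) (3.3075, 70)]  |A|=1827.5473
4. ⊥bis P6·P2 via (60.235,31.595): [(48.1612, 38.3922) (97, 55.7965) (97, 70) (3.3075, 70)]  |A|=1827.5473
5. ⊥bis P6·P3 via (43.235,35.545): [(19.9146, 58.2972) (48.1612, 38.3922) (97, 55.7965) (97, 70) (7.9196, 70)]  |A|=1800.5603
6. ⊥bis P6·P4 via (50.81,43.61): [(53.9743, 40.4638) (97, 55.7965) (97, 70) (24.2682, 70)]  |A|=1379.6682
7. ⊥bis P6·P5 via (57.045,49.395): [(63.0636, 43.7029) (97, 55.7965) (97, 70) (35.2582, 70)]  |A|=1052.824
8. ⊥bis P6·P7 via (48.655,53.22): [(46.5568, 59.3142) (63.0636, 43.7029) (97, 55.7965) (97, 70) (42.8779, 70)]  |A|=1012.1128
9. canonical 5-gon: [(46.5568, 59.3142) (63.0636, 43.7029) (97, 55.7965) (97, 70) (42.8779, 70)]
10. shoelace: 1012.1128

Area of P6's cell: 1012.1128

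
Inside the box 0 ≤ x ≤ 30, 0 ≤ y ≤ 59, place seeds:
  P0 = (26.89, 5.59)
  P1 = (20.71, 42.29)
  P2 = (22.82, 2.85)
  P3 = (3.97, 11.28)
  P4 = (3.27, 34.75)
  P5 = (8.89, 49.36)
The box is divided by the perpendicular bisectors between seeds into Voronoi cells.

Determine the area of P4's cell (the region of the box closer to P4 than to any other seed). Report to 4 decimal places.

Area of P4's cell: 277.0875

1. box [0,30]×[0,59]: [(0, 0) (30, 0) (30, 59) (0, 59)]
2. ⊥bis P4·P0 via (15.08,20.17): [(0, 7.955) (30, 32.2554) (30, 59) (0, 59)]  |A|=1166.844
3. ⊥bis P4·P1 via (11.99,38.52): [(0, 7.955) (18.6672, 23.0757) (3.1357, 59) (0, 59)]  |A|=532.7572
4. ⊥bis P4·P2 via (13.045,18.8): [(0, 10.8053) (14.4569, 19.6653) (18.6672, 23.0757) (3.1357, 59) (0, 59)]  |A|=512.1536
5. ⊥bis P4·P3 via (3.62,23.015): [(0, 22.907) (18.5015, 23.4588) (3.1357, 59) (0, 59)]  |A|=389.6106
6. ⊥bis P4·P5 via (6.08,42.055): [(0, 44.3938) (0, 22.907) (18.5015, 23.4588) (11.3357, 40.0333)]  |A|=277.0875
7. canonical 4-gon: [(0, 44.3938) (0, 22.907) (18.5015, 23.4588) (11.3357, 40.0333)]
8. shoelace: 277.0875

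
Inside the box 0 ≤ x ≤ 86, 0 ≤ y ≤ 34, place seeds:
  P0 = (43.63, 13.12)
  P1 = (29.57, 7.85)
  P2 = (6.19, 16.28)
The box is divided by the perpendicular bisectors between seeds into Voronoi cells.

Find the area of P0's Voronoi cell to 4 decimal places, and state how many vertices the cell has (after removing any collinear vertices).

Area of P0's cell: 1762.6269 (4 vertices)

1. box [0,86]×[0,34]: [(0, 0) (86, 0) (86, 34) (0, 34)]
2. ⊥bis P0·P1 via (36.6,10.485): [(40.53, 0) (86, 0) (86, 34) (27.7861, 34)]  |A|=1762.6269
3. ⊥bis P0·P2 via (24.91,14.7): [(40.53, 0) (86, 0) (86, 34) (27.7861, 34)]  |A|=1762.6269
4. canonical 4-gon: [(40.53, 0) (86, 0) (86, 34) (27.7861, 34)]
5. shoelace: 1762.6269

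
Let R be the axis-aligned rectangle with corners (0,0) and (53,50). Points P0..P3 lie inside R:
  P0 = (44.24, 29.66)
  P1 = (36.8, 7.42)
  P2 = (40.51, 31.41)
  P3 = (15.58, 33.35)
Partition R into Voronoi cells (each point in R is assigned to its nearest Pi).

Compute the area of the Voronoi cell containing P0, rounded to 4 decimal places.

Area of P0's cell: 303.1277

1. box [0,53]×[0,50]: [(0, 0) (53, 0) (53, 50) (0, 50)]
2. ⊥bis P0·P1 via (40.52,18.54): [(0, 32.0953) (53, 14.365) (53, 50) (0, 50)]  |A|=1418.8024
3. ⊥bis P0·P2 via (42.375,30.535): [(37.2591, 19.6309) (53, 14.365) (53, 50) (51.5074, 50)]  |A|=303.1277
4. ⊥bis P0·P3 via (29.91,31.505): [(37.2591, 19.6309) (53, 14.365) (53, 50) (51.5074, 50)]  |A|=303.1277
5. canonical 4-gon: [(37.2591, 19.6309) (53, 14.365) (53, 50) (51.5074, 50)]
6. shoelace: 303.1277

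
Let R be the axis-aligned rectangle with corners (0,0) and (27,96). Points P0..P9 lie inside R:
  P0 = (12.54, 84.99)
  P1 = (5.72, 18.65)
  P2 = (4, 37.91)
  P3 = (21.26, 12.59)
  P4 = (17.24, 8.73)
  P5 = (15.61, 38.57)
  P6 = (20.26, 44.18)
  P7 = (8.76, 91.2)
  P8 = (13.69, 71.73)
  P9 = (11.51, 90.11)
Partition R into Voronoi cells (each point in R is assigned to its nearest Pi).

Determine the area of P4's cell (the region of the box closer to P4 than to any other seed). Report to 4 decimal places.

Area of P4's cell: 240.4261

1. box [0,27]×[0,96]: [(0, 0) (27, 0) (27, 96) (0, 96)]
2. ⊥bis P4·P0 via (14.89,46.86): [(0, 45.9423) (0, 0) (27, 0) (27, 47.6064)]  |A|=1262.907
3. ⊥bis P4·P1 via (11.48,13.69): [(0, 0.3584) (0, 0) (27, 0) (27, 31.7132)]  |A|=432.9668
4. ⊥bis P4·P2 via (10.62,23.32): [(25.6417, 30.1359) (0, 0.3584) (0, 0) (27, 0) (27, 30.7522)]  |A|=432.3141
5. ⊥bis P4·P3 via (19.25,10.66): [(13.7781, 16.3587) (0, 0.3584) (0, 0) (27, 0) (27, 2.5888)]  |A|=240.4261
6. ⊥bis P4·P5 via (16.425,23.65): [(13.7781, 16.3587) (0, 0.3584) (0, 0) (27, 0) (27, 2.5888)]  |A|=240.4261
7. ⊥bis P4·P6 via (18.75,26.455): [(13.7781, 16.3587) (0, 0.3584) (0, 0) (27, 0) (27, 2.5888)]  |A|=240.4261
8. ⊥bis P4·P7 via (13,49.965): [(13.7781, 16.3587) (0, 0.3584) (0, 0) (27, 0) (27, 2.5888)]  |A|=240.4261
9. ⊥bis P4·P8 via (15.465,40.23): [(13.7781, 16.3587) (0, 0.3584) (0, 0) (27, 0) (27, 2.5888)]  |A|=240.4261
10. ⊥bis P4·P9 via (14.375,49.42): [(13.7781, 16.3587) (0, 0.3584) (0, 0) (27, 0) (27, 2.5888)]  |A|=240.4261
11. canonical 5-gon: [(13.7781, 16.3587) (0, 0.3584) (0, 0) (27, 0) (27, 2.5888)]
12. shoelace: 240.4261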